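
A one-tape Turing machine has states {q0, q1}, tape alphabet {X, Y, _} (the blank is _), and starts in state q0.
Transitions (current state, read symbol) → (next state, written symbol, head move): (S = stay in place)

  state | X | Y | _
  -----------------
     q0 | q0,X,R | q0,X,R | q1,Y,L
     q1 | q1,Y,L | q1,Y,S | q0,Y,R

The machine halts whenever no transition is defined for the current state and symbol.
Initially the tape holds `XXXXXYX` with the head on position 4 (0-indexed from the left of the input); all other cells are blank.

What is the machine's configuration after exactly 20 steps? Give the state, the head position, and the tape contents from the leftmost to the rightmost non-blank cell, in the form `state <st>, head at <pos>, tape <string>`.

q0 | _XXXX[X]YX__   read X → write X, move R, go to q0
q0 | _XXXXX[Y]X__   read Y → write X, move R, go to q0
q0 | _XXXXXX[X]__   read X → write X, move R, go to q0
q0 | _XXXXXXX[_]_   read _ → write Y, move L, go to q1
q1 | _XXXXXX[X]Y_   read X → write Y, move L, go to q1
q1 | _XXXXX[X]YY_   read X → write Y, move L, go to q1
q1 | _XXXX[X]YYY_   read X → write Y, move L, go to q1
q1 | _XXX[X]YYYY_   read X → write Y, move L, go to q1
q1 | _XX[X]YYYYY_   read X → write Y, move L, go to q1
q1 | _X[X]YYYYYY_   read X → write Y, move L, go to q1
q1 | _[X]YYYYYYY_   read X → write Y, move L, go to q1
q1 | [_]YYYYYYYY_   read _ → write Y, move R, go to q0
q0 | Y[Y]YYYYYYY_   read Y → write X, move R, go to q0
q0 | YX[Y]YYYYYY_   read Y → write X, move R, go to q0
q0 | YXX[Y]YYYYY_   read Y → write X, move R, go to q0
q0 | YXXX[Y]YYYY_   read Y → write X, move R, go to q0
q0 | YXXXX[Y]YYY_   read Y → write X, move R, go to q0
q0 | YXXXXX[Y]YY_   read Y → write X, move R, go to q0
q0 | YXXXXXX[Y]Y_   read Y → write X, move R, go to q0
q0 | YXXXXXXX[Y]_   read Y → write X, move R, go to q0
q0 | YXXXXXXXX[_]
After 20 steps: state q0, head at 8, tape YXXXXXXXX.

state q0, head at 8, tape YXXXXXXXX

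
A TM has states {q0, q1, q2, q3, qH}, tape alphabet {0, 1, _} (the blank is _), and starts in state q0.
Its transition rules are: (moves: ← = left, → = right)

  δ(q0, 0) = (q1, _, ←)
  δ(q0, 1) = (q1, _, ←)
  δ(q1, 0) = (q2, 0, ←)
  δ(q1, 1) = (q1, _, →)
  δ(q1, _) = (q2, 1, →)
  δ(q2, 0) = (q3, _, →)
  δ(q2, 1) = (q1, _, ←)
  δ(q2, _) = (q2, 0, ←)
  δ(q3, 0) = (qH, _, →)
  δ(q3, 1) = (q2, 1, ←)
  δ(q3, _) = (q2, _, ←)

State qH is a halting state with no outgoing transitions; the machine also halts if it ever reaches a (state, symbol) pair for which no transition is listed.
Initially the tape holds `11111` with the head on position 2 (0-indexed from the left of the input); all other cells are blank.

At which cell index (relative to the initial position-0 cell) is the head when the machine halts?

state=q0 head=2 tape=11[1]11_   (q0,1)→(q1,_,←)
state=q1 head=1 tape=1[1]_11_   (q1,1)→(q1,_,→)
state=q1 head=2 tape=1_[_]11_   (q1,_)→(q2,1,→)
state=q2 head=3 tape=1_1[1]1_   (q2,1)→(q1,_,←)
state=q1 head=2 tape=1_[1]_1_   (q1,1)→(q1,_,→)
state=q1 head=3 tape=1__[_]1_   (q1,_)→(q2,1,→)
state=q2 head=4 tape=1__1[1]_   (q2,1)→(q1,_,←)
state=q1 head=3 tape=1__[1]__   (q1,1)→(q1,_,→)
state=q1 head=4 tape=1___[_]_   (q1,_)→(q2,1,→)
state=q2 head=5 tape=1___1[_]   (q2,_)→(q2,0,←)
state=q2 head=4 tape=1___[1]0   (q2,1)→(q1,_,←)
state=q1 head=3 tape=1__[_]_0   (q1,_)→(q2,1,→)
state=q2 head=4 tape=1__1[_]0   (q2,_)→(q2,0,←)
state=q2 head=3 tape=1__[1]00   (q2,1)→(q1,_,←)
state=q1 head=2 tape=1_[_]_00   (q1,_)→(q2,1,→)
state=q2 head=3 tape=1_1[_]00   (q2,_)→(q2,0,←)
state=q2 head=2 tape=1_[1]000   (q2,1)→(q1,_,←)
state=q1 head=1 tape=1[_]_000   (q1,_)→(q2,1,→)
state=q2 head=2 tape=11[_]000   (q2,_)→(q2,0,←)
state=q2 head=1 tape=1[1]0000   (q2,1)→(q1,_,←)
state=q1 head=0 tape=[1]_0000   (q1,1)→(q1,_,→)
state=q1 head=1 tape=_[_]0000   (q1,_)→(q2,1,→)
state=q2 head=2 tape=_1[0]000   (q2,0)→(q3,_,→)
state=q3 head=3 tape=_1_[0]00   (q3,0)→(qH,_,→)
state=qH head=4 tape=_1__[0]0
At halt the head is at cell 4.

4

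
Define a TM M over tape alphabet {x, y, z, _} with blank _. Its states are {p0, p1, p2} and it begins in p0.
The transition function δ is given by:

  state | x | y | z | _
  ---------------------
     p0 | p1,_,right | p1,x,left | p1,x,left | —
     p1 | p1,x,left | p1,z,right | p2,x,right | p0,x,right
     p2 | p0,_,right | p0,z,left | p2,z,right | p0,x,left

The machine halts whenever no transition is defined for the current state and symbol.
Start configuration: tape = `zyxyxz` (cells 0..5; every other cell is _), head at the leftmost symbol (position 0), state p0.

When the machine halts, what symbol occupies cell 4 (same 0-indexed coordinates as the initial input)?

p0 | _[z]yxyxz___   read z → write x, move left, go to p1
p1 | [_]xyxyxz___   read _ → write x, move right, go to p0
p0 | x[x]yxyxz___   read x → write _, move right, go to p1
p1 | x_[y]xyxz___   read y → write z, move right, go to p1
p1 | x_z[x]yxz___   read x → write x, move left, go to p1
p1 | x_[z]xyxz___   read z → write x, move right, go to p2
p2 | x_x[x]yxz___   read x → write _, move right, go to p0
p0 | x_x_[y]xz___   read y → write x, move left, go to p1
p1 | x_x[_]xxz___   read _ → write x, move right, go to p0
p0 | x_xx[x]xz___   read x → write _, move right, go to p1
p1 | x_xx_[x]z___   read x → write x, move left, go to p1
p1 | x_xx[_]xz___   read _ → write x, move right, go to p0
p0 | x_xxx[x]z___   read x → write _, move right, go to p1
p1 | x_xxx_[z]___   read z → write x, move right, go to p2
p2 | x_xxx_x[_]__   read _ → write x, move left, go to p0
p0 | x_xxx_[x]x__   read x → write _, move right, go to p1
p1 | x_xxx__[x]__   read x → write x, move left, go to p1
p1 | x_xxx_[_]x__   read _ → write x, move right, go to p0
p0 | x_xxx_x[x]__   read x → write _, move right, go to p1
p1 | x_xxx_x_[_]_   read _ → write x, move right, go to p0
p0 | x_xxx_x_x[_]
Cell 4 holds _ when M halts.

_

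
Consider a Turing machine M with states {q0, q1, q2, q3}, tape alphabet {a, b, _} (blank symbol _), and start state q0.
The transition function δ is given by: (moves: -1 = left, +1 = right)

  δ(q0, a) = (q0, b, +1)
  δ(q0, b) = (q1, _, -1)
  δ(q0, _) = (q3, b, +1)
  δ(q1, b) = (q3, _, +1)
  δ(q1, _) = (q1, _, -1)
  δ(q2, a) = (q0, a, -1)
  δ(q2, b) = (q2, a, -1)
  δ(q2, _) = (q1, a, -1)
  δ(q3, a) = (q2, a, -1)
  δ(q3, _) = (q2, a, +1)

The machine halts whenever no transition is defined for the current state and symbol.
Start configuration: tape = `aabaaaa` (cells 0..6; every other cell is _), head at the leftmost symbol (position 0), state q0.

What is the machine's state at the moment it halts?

q1

state=q0 head=0 tape=[a]abaaaa___   (q0,a)→(q0,b,+1)
state=q0 head=1 tape=b[a]baaaa___   (q0,a)→(q0,b,+1)
state=q0 head=2 tape=bb[b]aaaa___   (q0,b)→(q1,_,-1)
state=q1 head=1 tape=b[b]_aaaa___   (q1,b)→(q3,_,+1)
state=q3 head=2 tape=b_[_]aaaa___   (q3,_)→(q2,a,+1)
state=q2 head=3 tape=b_a[a]aaa___   (q2,a)→(q0,a,-1)
state=q0 head=2 tape=b_[a]aaaa___   (q0,a)→(q0,b,+1)
state=q0 head=3 tape=b_b[a]aaa___   (q0,a)→(q0,b,+1)
state=q0 head=4 tape=b_bb[a]aa___   (q0,a)→(q0,b,+1)
state=q0 head=5 tape=b_bbb[a]a___   (q0,a)→(q0,b,+1)
state=q0 head=6 tape=b_bbbb[a]___   (q0,a)→(q0,b,+1)
state=q0 head=7 tape=b_bbbbb[_]__   (q0,_)→(q3,b,+1)
state=q3 head=8 tape=b_bbbbbb[_]_   (q3,_)→(q2,a,+1)
state=q2 head=9 tape=b_bbbbbba[_]   (q2,_)→(q1,a,-1)
state=q1 head=8 tape=b_bbbbbb[a]a
No transition is defined for (q1, a); M halts in state q1.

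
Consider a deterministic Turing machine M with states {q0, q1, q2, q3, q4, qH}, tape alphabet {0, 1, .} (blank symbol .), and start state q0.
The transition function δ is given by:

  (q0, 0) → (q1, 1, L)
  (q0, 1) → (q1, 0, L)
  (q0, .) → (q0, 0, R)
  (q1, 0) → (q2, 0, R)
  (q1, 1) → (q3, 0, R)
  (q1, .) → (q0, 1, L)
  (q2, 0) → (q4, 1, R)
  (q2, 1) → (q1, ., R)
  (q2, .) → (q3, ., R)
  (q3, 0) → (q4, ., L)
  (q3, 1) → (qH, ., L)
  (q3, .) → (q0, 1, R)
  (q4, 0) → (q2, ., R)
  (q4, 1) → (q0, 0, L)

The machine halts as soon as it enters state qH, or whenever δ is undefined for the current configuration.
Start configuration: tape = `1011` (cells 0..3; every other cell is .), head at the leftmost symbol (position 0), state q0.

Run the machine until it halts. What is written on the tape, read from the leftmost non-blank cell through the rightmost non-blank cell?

01.1.01

q0 | ..[1]011..   read 1 → write 0, move L, go to q1
q1 | .[.]0011..   read . → write 1, move L, go to q0
q0 | [.]10011..   read . → write 0, move R, go to q0
q0 | 0[1]0011..   read 1 → write 0, move L, go to q1
q1 | [0]00011..   read 0 → write 0, move R, go to q2
q2 | 0[0]0011..   read 0 → write 1, move R, go to q4
q4 | 01[0]011..   read 0 → write ., move R, go to q2
q2 | 01.[0]11..   read 0 → write 1, move R, go to q4
q4 | 01.1[1]1..   read 1 → write 0, move L, go to q0
q0 | 01.[1]01..   read 1 → write 0, move L, go to q1
q1 | 01[.]001..   read . → write 1, move L, go to q0
q0 | 0[1]1001..   read 1 → write 0, move L, go to q1
q1 | [0]01001..   read 0 → write 0, move R, go to q2
q2 | 0[0]1001..   read 0 → write 1, move R, go to q4
q4 | 01[1]001..   read 1 → write 0, move L, go to q0
q0 | 0[1]0001..   read 1 → write 0, move L, go to q1
q1 | [0]00001..   read 0 → write 0, move R, go to q2
q2 | 0[0]0001..   read 0 → write 1, move R, go to q4
q4 | 01[0]001..   read 0 → write ., move R, go to q2
q2 | 01.[0]01..   read 0 → write 1, move R, go to q4
q4 | 01.1[0]1..   read 0 → write ., move R, go to q2
q2 | 01.1.[1]..   read 1 → write ., move R, go to q1
q1 | 01.1..[.].   read . → write 1, move L, go to q0
q0 | 01.1.[.]1.   read . → write 0, move R, go to q0
q0 | 01.1.0[1].   read 1 → write 0, move L, go to q1
q1 | 01.1.[0]0.   read 0 → write 0, move R, go to q2
q2 | 01.1.0[0].   read 0 → write 1, move R, go to q4
q4 | 01.1.01[.]
The non-blank tape span at halt is 01.1.01.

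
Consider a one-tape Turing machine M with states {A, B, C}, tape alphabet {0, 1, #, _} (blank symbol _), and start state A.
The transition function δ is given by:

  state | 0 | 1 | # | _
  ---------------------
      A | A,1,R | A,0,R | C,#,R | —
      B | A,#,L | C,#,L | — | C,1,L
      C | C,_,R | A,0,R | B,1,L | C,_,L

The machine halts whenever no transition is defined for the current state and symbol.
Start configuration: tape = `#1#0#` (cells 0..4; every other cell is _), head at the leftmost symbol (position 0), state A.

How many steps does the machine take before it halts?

A | [#]1#0#   read # → write #, move R, go to C
C | #[1]#0#   read 1 → write 0, move R, go to A
A | #0[#]0#   read # → write #, move R, go to C
C | #0#[0]#   read 0 → write _, move R, go to C
C | #0#_[#]   read # → write 1, move L, go to B
B | #0#[_]1   read _ → write 1, move L, go to C
C | #0[#]11   read # → write 1, move L, go to B
B | #[0]111   read 0 → write #, move L, go to A
A | [#]#111   read # → write #, move R, go to C
C | #[#]111   read # → write 1, move L, go to B
B | [#]1111
M halts after 10 transitions.

10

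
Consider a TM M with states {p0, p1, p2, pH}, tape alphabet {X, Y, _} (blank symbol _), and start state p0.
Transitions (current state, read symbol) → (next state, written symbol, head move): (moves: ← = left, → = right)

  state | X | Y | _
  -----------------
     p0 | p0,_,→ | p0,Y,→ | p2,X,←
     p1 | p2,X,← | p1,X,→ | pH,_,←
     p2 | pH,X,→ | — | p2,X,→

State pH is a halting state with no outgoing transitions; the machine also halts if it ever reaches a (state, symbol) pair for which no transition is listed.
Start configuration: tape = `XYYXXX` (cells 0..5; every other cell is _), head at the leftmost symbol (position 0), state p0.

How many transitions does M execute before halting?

9

p0 | [X]YYXXX__   read X → write _, move →, go to p0
p0 | _[Y]YXXX__   read Y → write Y, move →, go to p0
p0 | _Y[Y]XXX__   read Y → write Y, move →, go to p0
p0 | _YY[X]XX__   read X → write _, move →, go to p0
p0 | _YY_[X]X__   read X → write _, move →, go to p0
p0 | _YY__[X]__   read X → write _, move →, go to p0
p0 | _YY___[_]_   read _ → write X, move ←, go to p2
p2 | _YY__[_]X_   read _ → write X, move →, go to p2
p2 | _YY__X[X]_   read X → write X, move →, go to pH
pH | _YY__XX[_]
M halts after 9 transitions.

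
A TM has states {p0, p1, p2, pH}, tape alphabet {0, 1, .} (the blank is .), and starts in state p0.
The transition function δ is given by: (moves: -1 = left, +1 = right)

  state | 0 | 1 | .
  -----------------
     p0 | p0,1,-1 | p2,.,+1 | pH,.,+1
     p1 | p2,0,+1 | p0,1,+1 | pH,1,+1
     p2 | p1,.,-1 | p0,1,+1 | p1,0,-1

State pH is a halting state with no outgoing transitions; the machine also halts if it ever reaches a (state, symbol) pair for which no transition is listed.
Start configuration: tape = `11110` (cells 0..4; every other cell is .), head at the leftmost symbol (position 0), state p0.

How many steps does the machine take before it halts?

p0 | [1]1110..   read 1 → write ., move +1, go to p2
p2 | .[1]110..   read 1 → write 1, move +1, go to p0
p0 | .1[1]10..   read 1 → write ., move +1, go to p2
p2 | .1.[1]0..   read 1 → write 1, move +1, go to p0
p0 | .1.1[0]..   read 0 → write 1, move -1, go to p0
p0 | .1.[1]1..   read 1 → write ., move +1, go to p2
p2 | .1..[1]..   read 1 → write 1, move +1, go to p0
p0 | .1..1[.].   read . → write ., move +1, go to pH
pH | .1..1.[.]
M halts after 8 transitions.

8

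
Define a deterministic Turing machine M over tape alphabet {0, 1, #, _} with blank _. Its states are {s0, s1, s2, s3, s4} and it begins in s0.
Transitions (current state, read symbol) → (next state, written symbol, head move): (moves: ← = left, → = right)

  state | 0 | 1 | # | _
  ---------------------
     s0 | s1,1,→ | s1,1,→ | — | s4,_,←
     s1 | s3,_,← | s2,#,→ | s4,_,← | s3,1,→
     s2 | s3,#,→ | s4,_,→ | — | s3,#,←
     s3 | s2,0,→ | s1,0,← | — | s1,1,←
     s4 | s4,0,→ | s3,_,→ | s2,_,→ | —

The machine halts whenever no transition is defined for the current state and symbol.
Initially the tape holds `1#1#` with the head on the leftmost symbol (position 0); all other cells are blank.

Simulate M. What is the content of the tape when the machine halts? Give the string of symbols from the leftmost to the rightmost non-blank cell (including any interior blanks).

s0 | _[1]#1#   read 1 → write 1, move →, go to s1
s1 | _1[#]1#   read # → write _, move ←, go to s4
s4 | _[1]_1#   read 1 → write _, move →, go to s3
s3 | __[_]1#   read _ → write 1, move ←, go to s1
s1 | _[_]11#   read _ → write 1, move →, go to s3
s3 | _1[1]1#   read 1 → write 0, move ←, go to s1
s1 | _[1]01#   read 1 → write #, move →, go to s2
s2 | _#[0]1#   read 0 → write #, move →, go to s3
s3 | _##[1]#   read 1 → write 0, move ←, go to s1
s1 | _#[#]0#   read # → write _, move ←, go to s4
s4 | _[#]_0#   read # → write _, move →, go to s2
s2 | __[_]0#   read _ → write #, move ←, go to s3
s3 | _[_]#0#   read _ → write 1, move ←, go to s1
s1 | [_]1#0#   read _ → write 1, move →, go to s3
s3 | 1[1]#0#   read 1 → write 0, move ←, go to s1
s1 | [1]0#0#   read 1 → write #, move →, go to s2
s2 | #[0]#0#   read 0 → write #, move →, go to s3
s3 | ##[#]0#
The non-blank tape span at halt is ###0#.

###0#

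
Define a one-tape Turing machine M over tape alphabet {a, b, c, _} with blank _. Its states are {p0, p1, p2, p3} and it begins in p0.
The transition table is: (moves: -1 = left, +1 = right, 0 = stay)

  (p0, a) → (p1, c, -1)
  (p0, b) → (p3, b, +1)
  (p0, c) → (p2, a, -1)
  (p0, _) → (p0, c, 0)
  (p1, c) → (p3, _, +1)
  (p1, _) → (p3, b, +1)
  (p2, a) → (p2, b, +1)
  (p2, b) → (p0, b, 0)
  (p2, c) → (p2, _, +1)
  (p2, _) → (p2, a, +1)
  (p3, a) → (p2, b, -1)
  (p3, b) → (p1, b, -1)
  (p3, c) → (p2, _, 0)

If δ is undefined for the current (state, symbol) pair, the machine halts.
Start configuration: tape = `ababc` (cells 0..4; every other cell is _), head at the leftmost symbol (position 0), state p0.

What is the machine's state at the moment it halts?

p0 | _[a]babc   read a → write c, move -1, go to p1
p1 | [_]cbabc   read _ → write b, move +1, go to p3
p3 | b[c]babc   read c → write _, move 0, go to p2
p2 | b[_]babc   read _ → write a, move +1, go to p2
p2 | ba[b]abc   read b → write b, move 0, go to p0
p0 | ba[b]abc   read b → write b, move +1, go to p3
p3 | bab[a]bc   read a → write b, move -1, go to p2
p2 | ba[b]bbc   read b → write b, move 0, go to p0
p0 | ba[b]bbc   read b → write b, move +1, go to p3
p3 | bab[b]bc   read b → write b, move -1, go to p1
p1 | ba[b]bbc
No transition is defined for (p1, b); M halts in state p1.

p1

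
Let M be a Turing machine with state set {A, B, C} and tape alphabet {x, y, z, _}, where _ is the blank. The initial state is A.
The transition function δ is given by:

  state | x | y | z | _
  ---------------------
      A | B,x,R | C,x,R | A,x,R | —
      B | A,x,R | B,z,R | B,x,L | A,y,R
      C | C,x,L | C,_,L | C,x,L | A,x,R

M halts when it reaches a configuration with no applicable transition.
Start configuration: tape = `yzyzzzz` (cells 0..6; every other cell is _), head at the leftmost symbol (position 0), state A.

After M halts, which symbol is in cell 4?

state=A head=0 tape=__[y]zyzzzz__   (A,y)→(C,x,R)
state=C head=1 tape=__x[z]yzzzz__   (C,z)→(C,x,L)
state=C head=0 tape=__[x]xyzzzz__   (C,x)→(C,x,L)
state=C head=-1 tape=_[_]xxyzzzz__   (C,_)→(A,x,R)
state=A head=0 tape=_x[x]xyzzzz__   (A,x)→(B,x,R)
state=B head=1 tape=_xx[x]yzzzz__   (B,x)→(A,x,R)
state=A head=2 tape=_xxx[y]zzzz__   (A,y)→(C,x,R)
state=C head=3 tape=_xxxx[z]zzz__   (C,z)→(C,x,L)
state=C head=2 tape=_xxx[x]xzzz__   (C,x)→(C,x,L)
state=C head=1 tape=_xx[x]xxzzz__   (C,x)→(C,x,L)
state=C head=0 tape=_x[x]xxxzzz__   (C,x)→(C,x,L)
state=C head=-1 tape=_[x]xxxxzzz__   (C,x)→(C,x,L)
state=C head=-2 tape=[_]xxxxxzzz__   (C,_)→(A,x,R)
state=A head=-1 tape=x[x]xxxxzzz__   (A,x)→(B,x,R)
state=B head=0 tape=xx[x]xxxzzz__   (B,x)→(A,x,R)
state=A head=1 tape=xxx[x]xxzzz__   (A,x)→(B,x,R)
state=B head=2 tape=xxxx[x]xzzz__   (B,x)→(A,x,R)
state=A head=3 tape=xxxxx[x]zzz__   (A,x)→(B,x,R)
state=B head=4 tape=xxxxxx[z]zz__   (B,z)→(B,x,L)
state=B head=3 tape=xxxxx[x]xzz__   (B,x)→(A,x,R)
state=A head=4 tape=xxxxxx[x]zz__   (A,x)→(B,x,R)
state=B head=5 tape=xxxxxxx[z]z__   (B,z)→(B,x,L)
state=B head=4 tape=xxxxxx[x]xz__   (B,x)→(A,x,R)
state=A head=5 tape=xxxxxxx[x]z__   (A,x)→(B,x,R)
state=B head=6 tape=xxxxxxxx[z]__   (B,z)→(B,x,L)
state=B head=5 tape=xxxxxxx[x]x__   (B,x)→(A,x,R)
state=A head=6 tape=xxxxxxxx[x]__   (A,x)→(B,x,R)
state=B head=7 tape=xxxxxxxxx[_]_   (B,_)→(A,y,R)
state=A head=8 tape=xxxxxxxxxy[_]
Cell 4 holds x when M halts.

x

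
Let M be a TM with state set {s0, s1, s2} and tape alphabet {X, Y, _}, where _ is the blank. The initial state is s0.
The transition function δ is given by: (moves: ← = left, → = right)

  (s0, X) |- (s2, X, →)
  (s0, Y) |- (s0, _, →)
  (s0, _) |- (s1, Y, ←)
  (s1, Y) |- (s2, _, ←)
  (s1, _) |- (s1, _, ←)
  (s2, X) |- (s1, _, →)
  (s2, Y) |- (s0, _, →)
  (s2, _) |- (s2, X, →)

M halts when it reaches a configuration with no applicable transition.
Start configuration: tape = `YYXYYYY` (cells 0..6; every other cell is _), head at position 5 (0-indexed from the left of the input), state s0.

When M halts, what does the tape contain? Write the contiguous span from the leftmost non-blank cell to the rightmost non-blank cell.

s0 | YYXYY[Y]Y_   read Y → write _, move →, go to s0
s0 | YYXYY_[Y]_   read Y → write _, move →, go to s0
s0 | YYXYY__[_]   read _ → write Y, move ←, go to s1
s1 | YYXYY_[_]Y   read _ → write _, move ←, go to s1
s1 | YYXYY[_]_Y   read _ → write _, move ←, go to s1
s1 | YYXY[Y]__Y   read Y → write _, move ←, go to s2
s2 | YYX[Y]___Y   read Y → write _, move →, go to s0
s0 | YYX_[_]__Y   read _ → write Y, move ←, go to s1
s1 | YYX[_]Y__Y   read _ → write _, move ←, go to s1
s1 | YY[X]_Y__Y
The non-blank tape span at halt is YYX_Y__Y.

YYX_Y__Y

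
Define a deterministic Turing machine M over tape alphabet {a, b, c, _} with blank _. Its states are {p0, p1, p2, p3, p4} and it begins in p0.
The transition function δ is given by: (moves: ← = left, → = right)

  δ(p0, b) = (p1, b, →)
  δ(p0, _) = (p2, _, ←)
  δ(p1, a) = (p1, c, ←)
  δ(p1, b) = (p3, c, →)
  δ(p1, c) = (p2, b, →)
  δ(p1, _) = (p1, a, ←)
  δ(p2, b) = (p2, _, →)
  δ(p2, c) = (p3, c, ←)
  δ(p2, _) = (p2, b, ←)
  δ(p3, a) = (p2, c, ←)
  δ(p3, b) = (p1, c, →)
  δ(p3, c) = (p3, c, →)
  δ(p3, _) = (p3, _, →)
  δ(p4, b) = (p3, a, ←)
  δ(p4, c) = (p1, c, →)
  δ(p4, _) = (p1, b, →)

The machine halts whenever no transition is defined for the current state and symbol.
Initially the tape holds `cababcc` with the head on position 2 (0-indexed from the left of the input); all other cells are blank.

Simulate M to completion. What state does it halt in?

state=p0 head=2 tape=ca[b]abcc___   (p0,b)→(p1,b,→)
state=p1 head=3 tape=cab[a]bcc___   (p1,a)→(p1,c,←)
state=p1 head=2 tape=ca[b]cbcc___   (p1,b)→(p3,c,→)
state=p3 head=3 tape=cac[c]bcc___   (p3,c)→(p3,c,→)
state=p3 head=4 tape=cacc[b]cc___   (p3,b)→(p1,c,→)
state=p1 head=5 tape=caccc[c]c___   (p1,c)→(p2,b,→)
state=p2 head=6 tape=cacccb[c]___   (p2,c)→(p3,c,←)
state=p3 head=5 tape=caccc[b]c___   (p3,b)→(p1,c,→)
state=p1 head=6 tape=cacccc[c]___   (p1,c)→(p2,b,→)
state=p2 head=7 tape=caccccb[_]__   (p2,_)→(p2,b,←)
state=p2 head=6 tape=cacccc[b]b__   (p2,b)→(p2,_,→)
state=p2 head=7 tape=cacccc_[b]__   (p2,b)→(p2,_,→)
state=p2 head=8 tape=cacccc__[_]_   (p2,_)→(p2,b,←)
state=p2 head=7 tape=cacccc_[_]b_   (p2,_)→(p2,b,←)
state=p2 head=6 tape=cacccc[_]bb_   (p2,_)→(p2,b,←)
state=p2 head=5 tape=caccc[c]bbb_   (p2,c)→(p3,c,←)
state=p3 head=4 tape=cacc[c]cbbb_   (p3,c)→(p3,c,→)
state=p3 head=5 tape=caccc[c]bbb_   (p3,c)→(p3,c,→)
state=p3 head=6 tape=cacccc[b]bb_   (p3,b)→(p1,c,→)
state=p1 head=7 tape=caccccc[b]b_   (p1,b)→(p3,c,→)
state=p3 head=8 tape=cacccccc[b]_   (p3,b)→(p1,c,→)
state=p1 head=9 tape=caccccccc[_]   (p1,_)→(p1,a,←)
state=p1 head=8 tape=cacccccc[c]a   (p1,c)→(p2,b,→)
state=p2 head=9 tape=caccccccb[a]
No transition is defined for (p2, a); M halts in state p2.

p2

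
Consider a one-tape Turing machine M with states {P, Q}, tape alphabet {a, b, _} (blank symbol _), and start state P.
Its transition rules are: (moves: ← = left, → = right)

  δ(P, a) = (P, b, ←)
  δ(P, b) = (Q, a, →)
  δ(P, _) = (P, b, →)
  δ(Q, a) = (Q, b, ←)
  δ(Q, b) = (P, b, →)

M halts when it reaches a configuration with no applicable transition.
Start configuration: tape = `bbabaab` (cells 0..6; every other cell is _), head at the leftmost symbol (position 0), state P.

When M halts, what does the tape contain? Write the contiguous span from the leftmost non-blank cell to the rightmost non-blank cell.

P | [b]babaab_   read b → write a, move →, go to Q
Q | a[b]abaab_   read b → write b, move →, go to P
P | ab[a]baab_   read a → write b, move ←, go to P
P | a[b]bbaab_   read b → write a, move →, go to Q
Q | aa[b]baab_   read b → write b, move →, go to P
P | aab[b]aab_   read b → write a, move →, go to Q
Q | aaba[a]ab_   read a → write b, move ←, go to Q
Q | aab[a]bab_   read a → write b, move ←, go to Q
Q | aa[b]bbab_   read b → write b, move →, go to P
P | aab[b]bab_   read b → write a, move →, go to Q
Q | aaba[b]ab_   read b → write b, move →, go to P
P | aabab[a]b_   read a → write b, move ←, go to P
P | aaba[b]bb_   read b → write a, move →, go to Q
Q | aabaa[b]b_   read b → write b, move →, go to P
P | aabaab[b]_   read b → write a, move →, go to Q
Q | aabaaba[_]
The non-blank tape span at halt is aabaaba.

aabaaba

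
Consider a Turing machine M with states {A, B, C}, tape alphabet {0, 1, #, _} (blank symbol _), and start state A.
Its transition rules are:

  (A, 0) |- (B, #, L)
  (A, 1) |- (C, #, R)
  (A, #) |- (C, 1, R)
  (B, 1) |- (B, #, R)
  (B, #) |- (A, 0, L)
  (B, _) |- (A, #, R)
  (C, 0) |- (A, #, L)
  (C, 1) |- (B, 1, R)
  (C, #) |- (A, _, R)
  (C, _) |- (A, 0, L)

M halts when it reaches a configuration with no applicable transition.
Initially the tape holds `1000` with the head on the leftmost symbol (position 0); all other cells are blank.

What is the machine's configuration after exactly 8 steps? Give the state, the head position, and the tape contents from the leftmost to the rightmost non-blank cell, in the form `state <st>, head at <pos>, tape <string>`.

state A, head at 2, tape 1#1#

A | [1]000   read 1 → write #, move R, go to C
C | #[0]00   read 0 → write #, move L, go to A
A | [#]#00   read # → write 1, move R, go to C
C | 1[#]00   read # → write _, move R, go to A
A | 1_[0]0   read 0 → write #, move L, go to B
B | 1[_]#0   read _ → write #, move R, go to A
A | 1#[#]0   read # → write 1, move R, go to C
C | 1#1[0]   read 0 → write #, move L, go to A
A | 1#[1]#
After 8 steps: state A, head at 2, tape 1#1#.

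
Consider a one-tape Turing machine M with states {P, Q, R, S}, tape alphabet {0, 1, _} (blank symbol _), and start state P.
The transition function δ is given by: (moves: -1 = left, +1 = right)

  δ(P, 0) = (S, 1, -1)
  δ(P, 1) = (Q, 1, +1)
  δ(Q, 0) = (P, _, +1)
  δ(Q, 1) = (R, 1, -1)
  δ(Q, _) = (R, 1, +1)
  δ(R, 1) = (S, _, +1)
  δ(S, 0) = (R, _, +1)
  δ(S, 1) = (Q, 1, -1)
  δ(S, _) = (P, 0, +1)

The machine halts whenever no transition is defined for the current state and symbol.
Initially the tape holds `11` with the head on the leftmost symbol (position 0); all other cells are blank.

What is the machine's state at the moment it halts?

P | [1]1__   read 1 → write 1, move +1, go to Q
Q | 1[1]__   read 1 → write 1, move -1, go to R
R | [1]1__   read 1 → write _, move +1, go to S
S | _[1]__   read 1 → write 1, move -1, go to Q
Q | [_]1__   read _ → write 1, move +1, go to R
R | 1[1]__   read 1 → write _, move +1, go to S
S | 1_[_]_   read _ → write 0, move +1, go to P
P | 1_0[_]
No transition is defined for (P, _); M halts in state P.

P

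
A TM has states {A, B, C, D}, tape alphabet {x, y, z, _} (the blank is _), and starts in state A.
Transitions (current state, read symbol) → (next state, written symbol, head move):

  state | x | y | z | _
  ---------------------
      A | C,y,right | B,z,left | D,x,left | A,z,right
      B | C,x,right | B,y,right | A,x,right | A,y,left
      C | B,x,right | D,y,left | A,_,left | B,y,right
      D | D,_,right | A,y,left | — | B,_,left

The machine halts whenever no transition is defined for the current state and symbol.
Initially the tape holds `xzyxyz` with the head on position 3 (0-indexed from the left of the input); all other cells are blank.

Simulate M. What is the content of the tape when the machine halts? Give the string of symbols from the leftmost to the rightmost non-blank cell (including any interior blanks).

x____z

A | xzy[x]yz   read x → write y, move right, go to C
C | xzyy[y]z   read y → write y, move left, go to D
D | xzy[y]yz   read y → write y, move left, go to A
A | xz[y]yyz   read y → write z, move left, go to B
B | x[z]zyyz   read z → write x, move right, go to A
A | xx[z]yyz   read z → write x, move left, go to D
D | x[x]xyyz   read x → write _, move right, go to D
D | x_[x]yyz   read x → write _, move right, go to D
D | x__[y]yz   read y → write y, move left, go to A
A | x_[_]yyz   read _ → write z, move right, go to A
A | x_z[y]yz   read y → write z, move left, go to B
B | x_[z]zyz   read z → write x, move right, go to A
A | x_x[z]yz   read z → write x, move left, go to D
D | x_[x]xyz   read x → write _, move right, go to D
D | x__[x]yz   read x → write _, move right, go to D
D | x___[y]z   read y → write y, move left, go to A
A | x__[_]yz   read _ → write z, move right, go to A
A | x__z[y]z   read y → write z, move left, go to B
B | x__[z]zz   read z → write x, move right, go to A
A | x__x[z]z   read z → write x, move left, go to D
D | x__[x]xz   read x → write _, move right, go to D
D | x___[x]z   read x → write _, move right, go to D
D | x____[z]
The non-blank tape span at halt is x____z.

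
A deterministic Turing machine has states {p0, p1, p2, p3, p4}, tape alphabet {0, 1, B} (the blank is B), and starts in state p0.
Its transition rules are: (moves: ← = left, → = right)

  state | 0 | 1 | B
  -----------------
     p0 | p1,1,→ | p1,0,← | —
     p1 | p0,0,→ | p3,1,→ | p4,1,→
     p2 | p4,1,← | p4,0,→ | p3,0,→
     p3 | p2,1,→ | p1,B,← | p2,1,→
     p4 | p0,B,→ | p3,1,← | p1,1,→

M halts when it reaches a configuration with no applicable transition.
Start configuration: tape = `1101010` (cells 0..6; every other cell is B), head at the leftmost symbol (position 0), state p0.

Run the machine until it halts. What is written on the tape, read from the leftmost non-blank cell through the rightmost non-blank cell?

state=p0 head=0 tape=B[1]101010B   (p0,1)→(p1,0,←)
state=p1 head=-1 tape=[B]0101010B   (p1,B)→(p4,1,→)
state=p4 head=0 tape=1[0]101010B   (p4,0)→(p0,B,→)
state=p0 head=1 tape=1B[1]01010B   (p0,1)→(p1,0,←)
state=p1 head=0 tape=1[B]001010B   (p1,B)→(p4,1,→)
state=p4 head=1 tape=11[0]01010B   (p4,0)→(p0,B,→)
state=p0 head=2 tape=11B[0]1010B   (p0,0)→(p1,1,→)
state=p1 head=3 tape=11B1[1]010B   (p1,1)→(p3,1,→)
state=p3 head=4 tape=11B11[0]10B   (p3,0)→(p2,1,→)
state=p2 head=5 tape=11B111[1]0B   (p2,1)→(p4,0,→)
state=p4 head=6 tape=11B1110[0]B   (p4,0)→(p0,B,→)
state=p0 head=7 tape=11B1110B[B]
The non-blank tape span at halt is 11B1110.

11B1110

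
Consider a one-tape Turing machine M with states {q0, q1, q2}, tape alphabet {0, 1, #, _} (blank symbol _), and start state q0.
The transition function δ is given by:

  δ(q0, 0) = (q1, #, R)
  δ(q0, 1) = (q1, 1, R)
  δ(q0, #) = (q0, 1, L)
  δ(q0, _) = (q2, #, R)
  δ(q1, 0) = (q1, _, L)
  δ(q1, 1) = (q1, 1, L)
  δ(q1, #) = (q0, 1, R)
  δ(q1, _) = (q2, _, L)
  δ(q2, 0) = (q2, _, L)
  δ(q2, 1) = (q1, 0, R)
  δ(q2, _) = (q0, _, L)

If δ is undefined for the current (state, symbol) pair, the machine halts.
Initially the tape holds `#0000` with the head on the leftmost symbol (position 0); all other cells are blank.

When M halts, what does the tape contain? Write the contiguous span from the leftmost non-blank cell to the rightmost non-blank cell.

state=q0 head=0 tape=_____[#]0000   (q0,#)→(q0,1,L)
state=q0 head=-1 tape=____[_]10000   (q0,_)→(q2,#,R)
state=q2 head=0 tape=____#[1]0000   (q2,1)→(q1,0,R)
state=q1 head=1 tape=____#0[0]000   (q1,0)→(q1,_,L)
state=q1 head=0 tape=____#[0]_000   (q1,0)→(q1,_,L)
state=q1 head=-1 tape=____[#]__000   (q1,#)→(q0,1,R)
state=q0 head=0 tape=____1[_]_000   (q0,_)→(q2,#,R)
state=q2 head=1 tape=____1#[_]000   (q2,_)→(q0,_,L)
state=q0 head=0 tape=____1[#]_000   (q0,#)→(q0,1,L)
state=q0 head=-1 tape=____[1]1_000   (q0,1)→(q1,1,R)
state=q1 head=0 tape=____1[1]_000   (q1,1)→(q1,1,L)
state=q1 head=-1 tape=____[1]1_000   (q1,1)→(q1,1,L)
state=q1 head=-2 tape=___[_]11_000   (q1,_)→(q2,_,L)
state=q2 head=-3 tape=__[_]_11_000   (q2,_)→(q0,_,L)
state=q0 head=-4 tape=_[_]__11_000   (q0,_)→(q2,#,R)
state=q2 head=-3 tape=_#[_]_11_000   (q2,_)→(q0,_,L)
state=q0 head=-4 tape=_[#]__11_000   (q0,#)→(q0,1,L)
state=q0 head=-5 tape=[_]1__11_000   (q0,_)→(q2,#,R)
state=q2 head=-4 tape=#[1]__11_000   (q2,1)→(q1,0,R)
state=q1 head=-3 tape=#0[_]_11_000   (q1,_)→(q2,_,L)
state=q2 head=-4 tape=#[0]__11_000   (q2,0)→(q2,_,L)
state=q2 head=-5 tape=[#]___11_000
The non-blank tape span at halt is #___11_000.

#___11_000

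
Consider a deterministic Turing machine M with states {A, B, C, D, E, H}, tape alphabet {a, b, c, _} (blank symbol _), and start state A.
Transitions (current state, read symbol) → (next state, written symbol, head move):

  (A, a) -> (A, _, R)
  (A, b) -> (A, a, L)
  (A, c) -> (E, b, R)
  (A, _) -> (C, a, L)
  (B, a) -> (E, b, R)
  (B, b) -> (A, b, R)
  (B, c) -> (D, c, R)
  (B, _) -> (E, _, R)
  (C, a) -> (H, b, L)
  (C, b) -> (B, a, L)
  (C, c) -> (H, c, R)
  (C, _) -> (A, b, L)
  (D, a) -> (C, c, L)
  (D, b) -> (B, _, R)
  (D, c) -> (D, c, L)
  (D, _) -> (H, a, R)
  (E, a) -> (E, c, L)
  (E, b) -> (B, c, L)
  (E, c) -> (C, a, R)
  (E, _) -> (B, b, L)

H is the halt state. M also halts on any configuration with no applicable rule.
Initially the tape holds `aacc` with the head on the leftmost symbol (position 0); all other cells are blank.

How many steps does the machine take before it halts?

17

A | [a]acc_   read a → write _, move R, go to A
A | _[a]cc_   read a → write _, move R, go to A
A | __[c]c_   read c → write b, move R, go to E
E | __b[c]_   read c → write a, move R, go to C
C | __ba[_]   read _ → write b, move L, go to A
A | __b[a]b   read a → write _, move R, go to A
A | __b_[b]   read b → write a, move L, go to A
A | __b[_]a   read _ → write a, move L, go to C
C | __[b]aa   read b → write a, move L, go to B
B | _[_]aaa   read _ → write _, move R, go to E
E | __[a]aa   read a → write c, move L, go to E
E | _[_]caa   read _ → write b, move L, go to B
B | [_]bcaa   read _ → write _, move R, go to E
E | _[b]caa   read b → write c, move L, go to B
B | [_]ccaa   read _ → write _, move R, go to E
E | _[c]caa   read c → write a, move R, go to C
C | _a[c]aa   read c → write c, move R, go to H
H | _ac[a]a
M halts after 17 transitions.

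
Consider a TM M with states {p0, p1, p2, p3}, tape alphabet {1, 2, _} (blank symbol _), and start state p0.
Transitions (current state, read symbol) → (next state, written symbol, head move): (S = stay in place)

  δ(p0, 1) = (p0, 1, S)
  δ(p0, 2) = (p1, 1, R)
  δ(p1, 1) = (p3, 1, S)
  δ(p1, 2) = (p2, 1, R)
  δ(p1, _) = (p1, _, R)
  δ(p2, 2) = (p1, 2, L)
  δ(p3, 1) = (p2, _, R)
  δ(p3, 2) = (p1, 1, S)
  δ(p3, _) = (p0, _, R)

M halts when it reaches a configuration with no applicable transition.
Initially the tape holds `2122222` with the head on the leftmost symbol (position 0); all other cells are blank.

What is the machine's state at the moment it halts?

state=p0 head=0 tape=[2]122222_   (p0,2)→(p1,1,R)
state=p1 head=1 tape=1[1]22222_   (p1,1)→(p3,1,S)
state=p3 head=1 tape=1[1]22222_   (p3,1)→(p2,_,R)
state=p2 head=2 tape=1_[2]2222_   (p2,2)→(p1,2,L)
state=p1 head=1 tape=1[_]22222_   (p1,_)→(p1,_,R)
state=p1 head=2 tape=1_[2]2222_   (p1,2)→(p2,1,R)
state=p2 head=3 tape=1_1[2]222_   (p2,2)→(p1,2,L)
state=p1 head=2 tape=1_[1]2222_   (p1,1)→(p3,1,S)
state=p3 head=2 tape=1_[1]2222_   (p3,1)→(p2,_,R)
state=p2 head=3 tape=1__[2]222_   (p2,2)→(p1,2,L)
state=p1 head=2 tape=1_[_]2222_   (p1,_)→(p1,_,R)
state=p1 head=3 tape=1__[2]222_   (p1,2)→(p2,1,R)
state=p2 head=4 tape=1__1[2]22_   (p2,2)→(p1,2,L)
state=p1 head=3 tape=1__[1]222_   (p1,1)→(p3,1,S)
state=p3 head=3 tape=1__[1]222_   (p3,1)→(p2,_,R)
state=p2 head=4 tape=1___[2]22_   (p2,2)→(p1,2,L)
state=p1 head=3 tape=1__[_]222_   (p1,_)→(p1,_,R)
state=p1 head=4 tape=1___[2]22_   (p1,2)→(p2,1,R)
state=p2 head=5 tape=1___1[2]2_   (p2,2)→(p1,2,L)
state=p1 head=4 tape=1___[1]22_   (p1,1)→(p3,1,S)
state=p3 head=4 tape=1___[1]22_   (p3,1)→(p2,_,R)
state=p2 head=5 tape=1____[2]2_   (p2,2)→(p1,2,L)
state=p1 head=4 tape=1___[_]22_   (p1,_)→(p1,_,R)
state=p1 head=5 tape=1____[2]2_   (p1,2)→(p2,1,R)
state=p2 head=6 tape=1____1[2]_   (p2,2)→(p1,2,L)
state=p1 head=5 tape=1____[1]2_   (p1,1)→(p3,1,S)
state=p3 head=5 tape=1____[1]2_   (p3,1)→(p2,_,R)
state=p2 head=6 tape=1_____[2]_   (p2,2)→(p1,2,L)
state=p1 head=5 tape=1____[_]2_   (p1,_)→(p1,_,R)
state=p1 head=6 tape=1_____[2]_   (p1,2)→(p2,1,R)
state=p2 head=7 tape=1_____1[_]
No transition is defined for (p2, _); M halts in state p2.

p2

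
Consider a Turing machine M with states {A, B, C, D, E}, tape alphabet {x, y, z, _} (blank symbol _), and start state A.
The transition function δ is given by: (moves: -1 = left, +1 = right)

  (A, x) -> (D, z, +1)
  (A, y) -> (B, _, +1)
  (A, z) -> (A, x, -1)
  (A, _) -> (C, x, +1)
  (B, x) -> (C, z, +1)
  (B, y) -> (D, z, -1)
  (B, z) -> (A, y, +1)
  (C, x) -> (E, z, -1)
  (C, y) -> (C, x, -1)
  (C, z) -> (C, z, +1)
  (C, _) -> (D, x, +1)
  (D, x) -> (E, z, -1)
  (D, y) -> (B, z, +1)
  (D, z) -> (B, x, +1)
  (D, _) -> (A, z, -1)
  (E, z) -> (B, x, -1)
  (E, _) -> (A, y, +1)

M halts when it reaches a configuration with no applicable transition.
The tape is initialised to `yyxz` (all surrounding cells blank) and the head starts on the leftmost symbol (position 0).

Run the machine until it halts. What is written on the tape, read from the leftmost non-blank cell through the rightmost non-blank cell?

xyzxyxzx

A | _[y]yxz____   read y → write _, move +1, go to B
B | __[y]xz____   read y → write z, move -1, go to D
D | _[_]zxz____   read _ → write z, move -1, go to A
A | [_]zzxz____   read _ → write x, move +1, go to C
C | x[z]zxz____   read z → write z, move +1, go to C
C | xz[z]xz____   read z → write z, move +1, go to C
C | xzz[x]z____   read x → write z, move -1, go to E
E | xz[z]zz____   read z → write x, move -1, go to B
B | x[z]xzz____   read z → write y, move +1, go to A
A | xy[x]zz____   read x → write z, move +1, go to D
D | xyz[z]z____   read z → write x, move +1, go to B
B | xyzx[z]____   read z → write y, move +1, go to A
A | xyzxy[_]___   read _ → write x, move +1, go to C
C | xyzxyx[_]__   read _ → write x, move +1, go to D
D | xyzxyxx[_]_   read _ → write z, move -1, go to A
A | xyzxyx[x]z_   read x → write z, move +1, go to D
D | xyzxyxz[z]_   read z → write x, move +1, go to B
B | xyzxyxzx[_]
The non-blank tape span at halt is xyzxyxzx.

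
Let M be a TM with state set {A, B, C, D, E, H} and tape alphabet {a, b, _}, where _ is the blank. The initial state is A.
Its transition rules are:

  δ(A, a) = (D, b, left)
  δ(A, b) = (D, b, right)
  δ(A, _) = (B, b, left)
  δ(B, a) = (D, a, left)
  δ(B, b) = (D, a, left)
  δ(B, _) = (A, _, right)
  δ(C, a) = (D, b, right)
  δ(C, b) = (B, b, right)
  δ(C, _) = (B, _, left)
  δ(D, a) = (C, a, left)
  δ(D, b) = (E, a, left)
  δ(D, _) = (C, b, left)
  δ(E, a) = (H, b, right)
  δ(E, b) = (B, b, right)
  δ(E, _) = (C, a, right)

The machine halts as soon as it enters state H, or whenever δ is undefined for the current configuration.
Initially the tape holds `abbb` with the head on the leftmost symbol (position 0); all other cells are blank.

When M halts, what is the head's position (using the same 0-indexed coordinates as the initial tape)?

-2

state=A head=0 tape=___[a]bbb   (A,a)→(D,b,left)
state=D head=-1 tape=__[_]bbbb   (D,_)→(C,b,left)
state=C head=-2 tape=_[_]bbbbb   (C,_)→(B,_,left)
state=B head=-3 tape=[_]_bbbbb   (B,_)→(A,_,right)
state=A head=-2 tape=_[_]bbbbb   (A,_)→(B,b,left)
state=B head=-3 tape=[_]bbbbbb   (B,_)→(A,_,right)
state=A head=-2 tape=_[b]bbbbb   (A,b)→(D,b,right)
state=D head=-1 tape=_b[b]bbbb   (D,b)→(E,a,left)
state=E head=-2 tape=_[b]abbbb   (E,b)→(B,b,right)
state=B head=-1 tape=_b[a]bbbb   (B,a)→(D,a,left)
state=D head=-2 tape=_[b]abbbb   (D,b)→(E,a,left)
state=E head=-3 tape=[_]aabbbb   (E,_)→(C,a,right)
state=C head=-2 tape=a[a]abbbb   (C,a)→(D,b,right)
state=D head=-1 tape=ab[a]bbbb   (D,a)→(C,a,left)
state=C head=-2 tape=a[b]abbbb   (C,b)→(B,b,right)
state=B head=-1 tape=ab[a]bbbb   (B,a)→(D,a,left)
state=D head=-2 tape=a[b]abbbb   (D,b)→(E,a,left)
state=E head=-3 tape=[a]aabbbb   (E,a)→(H,b,right)
state=H head=-2 tape=b[a]abbbb
At halt the head is at cell -2.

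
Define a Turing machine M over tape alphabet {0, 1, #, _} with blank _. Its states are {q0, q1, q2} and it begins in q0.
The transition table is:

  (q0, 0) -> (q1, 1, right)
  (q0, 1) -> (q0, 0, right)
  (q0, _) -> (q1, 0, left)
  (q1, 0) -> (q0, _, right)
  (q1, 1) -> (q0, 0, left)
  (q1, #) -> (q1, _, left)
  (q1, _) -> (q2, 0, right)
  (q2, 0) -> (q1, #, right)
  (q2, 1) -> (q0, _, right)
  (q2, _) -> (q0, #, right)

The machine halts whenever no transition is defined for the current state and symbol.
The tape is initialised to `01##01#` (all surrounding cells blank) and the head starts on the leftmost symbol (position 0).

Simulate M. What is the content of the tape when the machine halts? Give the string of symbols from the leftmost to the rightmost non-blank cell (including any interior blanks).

10#0#0#

state=q0 head=0 tape=[0]1##01#   (q0,0)→(q1,1,right)
state=q1 head=1 tape=1[1]##01#   (q1,1)→(q0,0,left)
state=q0 head=0 tape=[1]0##01#   (q0,1)→(q0,0,right)
state=q0 head=1 tape=0[0]##01#   (q0,0)→(q1,1,right)
state=q1 head=2 tape=01[#]#01#   (q1,#)→(q1,_,left)
state=q1 head=1 tape=0[1]_#01#   (q1,1)→(q0,0,left)
state=q0 head=0 tape=[0]0_#01#   (q0,0)→(q1,1,right)
state=q1 head=1 tape=1[0]_#01#   (q1,0)→(q0,_,right)
state=q0 head=2 tape=1_[_]#01#   (q0,_)→(q1,0,left)
state=q1 head=1 tape=1[_]0#01#   (q1,_)→(q2,0,right)
state=q2 head=2 tape=10[0]#01#   (q2,0)→(q1,#,right)
state=q1 head=3 tape=10#[#]01#   (q1,#)→(q1,_,left)
state=q1 head=2 tape=10[#]_01#   (q1,#)→(q1,_,left)
state=q1 head=1 tape=1[0]__01#   (q1,0)→(q0,_,right)
state=q0 head=2 tape=1_[_]_01#   (q0,_)→(q1,0,left)
state=q1 head=1 tape=1[_]0_01#   (q1,_)→(q2,0,right)
state=q2 head=2 tape=10[0]_01#   (q2,0)→(q1,#,right)
state=q1 head=3 tape=10#[_]01#   (q1,_)→(q2,0,right)
state=q2 head=4 tape=10#0[0]1#   (q2,0)→(q1,#,right)
state=q1 head=5 tape=10#0#[1]#   (q1,1)→(q0,0,left)
state=q0 head=4 tape=10#0[#]0#
The non-blank tape span at halt is 10#0#0#.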